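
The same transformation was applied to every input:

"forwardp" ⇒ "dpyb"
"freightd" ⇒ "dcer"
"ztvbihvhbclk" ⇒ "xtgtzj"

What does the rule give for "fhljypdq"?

djwb

What's happening: keep every other character starting from the first (positions 1st, 3rd, 5th, ...), then shift every letter 2 places backward in the alphabet (wrapping around).
Starting from "fhljypdq": after the first operation, "flyd"; after the second, "djwb".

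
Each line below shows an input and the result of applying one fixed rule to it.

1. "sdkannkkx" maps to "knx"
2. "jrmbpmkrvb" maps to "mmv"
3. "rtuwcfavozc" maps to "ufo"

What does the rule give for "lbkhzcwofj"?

kcf

Each output is the input with this applied: keep one character in every 3, starting at position 3 (positions 3rd, 6th, 9th, ...).
"lbkhzcwofj" → "kcf".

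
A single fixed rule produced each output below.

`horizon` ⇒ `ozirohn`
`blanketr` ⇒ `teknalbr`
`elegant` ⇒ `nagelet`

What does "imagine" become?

nigamie

What's happening: move the last character to the front, then reverse the string.
On "imagine": the first step gives "eimagin", and the second then gives "nigamie".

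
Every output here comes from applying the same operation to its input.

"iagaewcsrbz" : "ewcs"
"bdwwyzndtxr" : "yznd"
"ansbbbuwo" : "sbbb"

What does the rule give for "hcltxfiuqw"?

txfi

Rule — delete the last 3 characters, then keep only the last 4 characters.
Starting from "hcltxfiuqw": after the first operation, "hcltxfi"; after the second, "txfi".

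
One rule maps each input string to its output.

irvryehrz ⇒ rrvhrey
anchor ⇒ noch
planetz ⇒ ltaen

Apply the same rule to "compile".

olmip

The transformation: take characters alternately from the front and the back (1st, last, 2nd, 2nd-last, ...), then delete the first 2 characters.
Starting from "compile": after the first operation, "ceolmip"; after the second, "olmip".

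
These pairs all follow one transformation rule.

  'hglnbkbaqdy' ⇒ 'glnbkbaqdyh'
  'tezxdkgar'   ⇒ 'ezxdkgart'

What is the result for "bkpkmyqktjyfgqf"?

The pattern: move the first character to the end.
For "bkpkmyqktjyfgqf" the result is "kpkmyqktjyfgqfb".

kpkmyqktjyfgqfb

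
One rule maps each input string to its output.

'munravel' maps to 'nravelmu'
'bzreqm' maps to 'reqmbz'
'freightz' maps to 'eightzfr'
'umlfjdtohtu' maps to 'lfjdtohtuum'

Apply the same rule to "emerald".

The rule is to move the first 2 characters to the end (rotate left by 2).
On "emerald" that produces "eraldem".

eraldem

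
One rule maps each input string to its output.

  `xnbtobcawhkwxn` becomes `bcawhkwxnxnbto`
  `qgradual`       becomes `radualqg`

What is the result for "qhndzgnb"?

The pattern: swap the front and back halves of the string, then move the last 2 characters to the front (rotate right by 2).
Starting from "qhndzgnb": after the first operation, "zgnbqhnd"; after the second, "ndzgnbqh".

ndzgnbqh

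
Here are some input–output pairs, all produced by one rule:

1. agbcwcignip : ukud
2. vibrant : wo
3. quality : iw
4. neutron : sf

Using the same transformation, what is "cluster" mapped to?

zh

What's happening: keep one character in every 3, starting at position 2 (positions 2nd, 5th, 8th, ...), then shift every letter 12 places backward in the alphabet (wrapping around).
Starting from "cluster": after the first operation, "lt"; after the second, "zh".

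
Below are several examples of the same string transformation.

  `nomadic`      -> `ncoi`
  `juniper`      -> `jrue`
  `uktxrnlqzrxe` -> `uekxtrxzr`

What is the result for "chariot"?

What's happening: take characters alternately from the front and the back (1st, last, 2nd, 2nd-last, ...), then delete the last 3 characters.
For "chariot", step one produces "cthoair"; step two turns that into "ctho".

ctho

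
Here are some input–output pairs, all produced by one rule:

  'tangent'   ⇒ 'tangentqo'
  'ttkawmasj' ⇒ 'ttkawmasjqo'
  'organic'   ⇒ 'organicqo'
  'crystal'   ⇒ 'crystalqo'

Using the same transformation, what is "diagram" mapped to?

diagramqo

Rule — append "qo".
For "diagram" the result is "diagramqo".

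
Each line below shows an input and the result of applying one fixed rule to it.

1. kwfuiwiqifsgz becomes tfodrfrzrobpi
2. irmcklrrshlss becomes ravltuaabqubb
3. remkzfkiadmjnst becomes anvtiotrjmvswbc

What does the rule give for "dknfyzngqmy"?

The rule is to shift every letter 9 places forward in the alphabet (wrapping around).
Applying that to "dknfyzngqmy" gives "mtwohiwpzvh".

mtwohiwpzvh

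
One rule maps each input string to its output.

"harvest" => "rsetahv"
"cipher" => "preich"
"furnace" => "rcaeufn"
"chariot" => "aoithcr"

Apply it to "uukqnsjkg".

Looking at the pairs, the operation is to swap each adjacent pair of characters (1↔2, 3↔4, ...), then move the first 3 characters to the end (rotate left by 3).
Starting from "uukqnsjkg": after the first operation, "uuqksnkjg"; after the second, "ksnkjguuq".

ksnkjguuq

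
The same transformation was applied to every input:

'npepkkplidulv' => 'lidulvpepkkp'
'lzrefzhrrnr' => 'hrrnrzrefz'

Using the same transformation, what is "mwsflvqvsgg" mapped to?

qvsggwsflv

Rule — delete the first character, then swap the front and back halves of the string.
Working it through for "mwsflvqvsgg": intermediate "wsflvqvsgg", final "qvsggwsflv".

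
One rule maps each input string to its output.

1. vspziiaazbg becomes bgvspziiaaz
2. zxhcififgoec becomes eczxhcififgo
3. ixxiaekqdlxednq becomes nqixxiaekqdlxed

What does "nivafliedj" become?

The rule is to move the last 2 characters to the front (rotate right by 2).
Doing the same to "nivafliedj": "djnivaflie".

djnivaflie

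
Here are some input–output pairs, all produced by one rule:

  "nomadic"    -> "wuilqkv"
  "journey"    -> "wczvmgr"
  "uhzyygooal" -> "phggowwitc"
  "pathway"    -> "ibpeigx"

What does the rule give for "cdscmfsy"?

Rule — move the first character to the end, then shift every letter 8 places forward in the alphabet (wrapping around).
On "cdscmfsy": the first step gives "dscmfsyc", and the second then gives "lakunagk".

lakunagk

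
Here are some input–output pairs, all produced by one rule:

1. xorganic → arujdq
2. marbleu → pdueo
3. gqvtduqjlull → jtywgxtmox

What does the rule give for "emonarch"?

Looking at the pairs, the operation is to shift every letter 3 places forward in the alphabet (wrapping around), then delete the last 2 characters.
On "emonarch": the first step gives "hprqdufk", and the second then gives "hprqdu".

hprqdu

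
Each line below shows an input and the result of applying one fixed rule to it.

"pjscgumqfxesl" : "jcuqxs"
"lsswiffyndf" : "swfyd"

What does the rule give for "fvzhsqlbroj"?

vhqbo

Each output is the input with this applied: keep every other character starting from the second (positions 2nd, 4th, 6th, ...).
On "fvzhsqlbroj" that produces "vhqbo".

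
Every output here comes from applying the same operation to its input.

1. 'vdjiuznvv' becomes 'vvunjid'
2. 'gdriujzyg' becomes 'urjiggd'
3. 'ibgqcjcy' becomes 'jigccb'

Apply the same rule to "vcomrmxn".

ronmmc

The rule is to sort the characters into reverse alphabetical order, then delete the first 2 characters.
For "vcomrmxn", step one produces "xvronmmc"; step two turns that into "ronmmc".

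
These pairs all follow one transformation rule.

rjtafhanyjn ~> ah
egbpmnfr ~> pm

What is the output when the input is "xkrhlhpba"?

hl

The rule is to take characters alternately from the front and the back (1st, last, 2nd, 2nd-last, ...), then keep only the last 2 characters.
Applying that to "xkrhlhpba" gives "hl".
(Check on "egbpmnfr": → "ergfbnpm" → "pm" ✓)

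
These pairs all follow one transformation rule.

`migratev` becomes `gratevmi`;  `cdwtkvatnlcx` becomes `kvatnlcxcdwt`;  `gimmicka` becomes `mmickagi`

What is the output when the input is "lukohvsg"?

Each output is the input with this applied: swap the front and back halves of the string, then move the last 2 characters to the front (rotate right by 2).
"lukohvsg" → "hvsgluko" → "kohvsglu".
(Check on "cdwtkvatnlcx": → "atnlcxcdwtkv" → "kvatnlcxcdwt" ✓)

kohvsglu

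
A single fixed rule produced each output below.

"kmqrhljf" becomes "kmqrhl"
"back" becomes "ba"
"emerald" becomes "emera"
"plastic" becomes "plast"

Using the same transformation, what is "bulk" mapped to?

bu

In each case the input is transformed by: delete the last 2 characters.
For "bulk" the result is "bu".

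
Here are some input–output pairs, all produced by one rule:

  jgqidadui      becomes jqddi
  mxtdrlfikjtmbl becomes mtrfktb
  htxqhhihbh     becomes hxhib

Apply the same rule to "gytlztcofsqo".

gtzcfq

The transformation: keep every other character starting from the first (positions 1st, 3rd, 5th, ...).
"gytlztcofsqo" → "gtzcfq".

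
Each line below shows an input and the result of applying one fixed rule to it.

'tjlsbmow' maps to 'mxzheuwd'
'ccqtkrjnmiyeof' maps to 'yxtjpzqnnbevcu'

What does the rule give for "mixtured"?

Looking at the pairs, the operation is to swap the front and back halves of the string, then shift every letter 11 places forward in the alphabet (wrapping around).
"mixtured" → "fcpoxtie".
(Check on "tjlsbmow": → "bmowtjls" → "mxzheuwd" ✓)

fcpoxtie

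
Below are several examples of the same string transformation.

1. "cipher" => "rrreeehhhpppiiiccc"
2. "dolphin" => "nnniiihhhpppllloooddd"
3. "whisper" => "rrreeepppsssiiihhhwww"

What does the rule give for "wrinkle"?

What's happening: reverse the string, then repeat every character 3 times.
For "wrinkle", step one produces "elknirw"; step two turns that into "eeelllkkknnniiirrrwww".

eeelllkkknnniiirrrwww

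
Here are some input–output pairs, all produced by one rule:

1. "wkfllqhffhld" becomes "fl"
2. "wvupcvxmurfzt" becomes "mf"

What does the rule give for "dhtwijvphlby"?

What's happening: keep one character in every 3, starting at position 2 (positions 2nd, 5th, 8th, ...), then keep only the last 2 characters.
"dhtwijvphlby" → "hipb" → "pb".

pb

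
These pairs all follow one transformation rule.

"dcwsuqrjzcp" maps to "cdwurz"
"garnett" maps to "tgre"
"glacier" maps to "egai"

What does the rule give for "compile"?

lcmi

What's happening: move the last 2 characters to the front (rotate right by 2), then keep every other character starting from the first (positions 1st, 3rd, 5th, ...).
On "compile": the first step gives "lecompi", and the second then gives "lcmi".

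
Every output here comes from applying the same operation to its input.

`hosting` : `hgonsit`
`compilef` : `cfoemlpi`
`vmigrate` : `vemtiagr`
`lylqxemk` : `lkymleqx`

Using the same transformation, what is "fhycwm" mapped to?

The transformation: take characters alternately from the front and the back (1st, last, 2nd, 2nd-last, ...).
On "fhycwm" that produces "fmhwyc".

fmhwyc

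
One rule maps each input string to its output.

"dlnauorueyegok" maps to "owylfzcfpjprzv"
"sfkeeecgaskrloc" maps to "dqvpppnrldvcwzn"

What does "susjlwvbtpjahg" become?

dfduwhgmeaulsr

The transformation: shift every letter 11 places forward in the alphabet (wrapping around).
Doing the same to "susjlwvbtpjahg": "dfduwhgmeaulsr".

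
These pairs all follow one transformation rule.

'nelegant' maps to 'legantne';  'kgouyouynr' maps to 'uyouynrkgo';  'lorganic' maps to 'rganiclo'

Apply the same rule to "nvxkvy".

vxkvyn

The pattern: swap the front and back halves of the string, then move the last 2 characters to the front (rotate right by 2).
Starting from "nvxkvy": after the first operation, "kvynvx"; after the second, "vxkvyn".
(Check on "kgouyouynr": → "ouynrkgouy" → "uyouynrkgo" ✓)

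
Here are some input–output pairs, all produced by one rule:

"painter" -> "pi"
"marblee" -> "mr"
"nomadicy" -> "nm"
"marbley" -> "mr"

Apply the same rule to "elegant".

What's happening: keep every other character starting from the first (positions 1st, 3rd, 5th, ...), then delete the last 2 characters.
Applying both steps to "elegant": "eeat", then "ee".

ee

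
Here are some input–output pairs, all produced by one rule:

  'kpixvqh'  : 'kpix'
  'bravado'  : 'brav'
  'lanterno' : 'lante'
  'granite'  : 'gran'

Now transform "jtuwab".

The pattern: delete the last 3 characters.
For "jtuwab" the result is "jtu".

jtu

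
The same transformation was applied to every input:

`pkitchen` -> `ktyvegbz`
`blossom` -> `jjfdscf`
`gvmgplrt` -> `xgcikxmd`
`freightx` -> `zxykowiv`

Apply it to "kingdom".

Looking at the pairs, the operation is to shift every letter 9 places backward in the alphabet (wrapping around), then move the first 3 characters to the end (rotate left by 3).
"kingdom" → "bzexufd" → "xufdbze".

xufdbze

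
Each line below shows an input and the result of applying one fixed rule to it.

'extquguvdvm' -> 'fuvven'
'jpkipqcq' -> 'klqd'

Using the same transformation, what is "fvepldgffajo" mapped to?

gfmhgk

Looking at the pairs, the operation is to shift every letter 1 place forward in the alphabet (wrapping around), then keep every other character starting from the first (positions 1st, 3rd, 5th, ...).
For "fvepldgffajo", step one produces "gwfqmehggbkp"; step two turns that into "gfmhgk".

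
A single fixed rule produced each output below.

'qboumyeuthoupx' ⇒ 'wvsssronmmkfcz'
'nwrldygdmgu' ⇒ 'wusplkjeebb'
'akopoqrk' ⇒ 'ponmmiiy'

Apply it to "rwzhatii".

xurpggfy

The pattern: sort the characters into reverse alphabetical order, then shift every letter 2 places backward in the alphabet (wrapping around).
"rwzhatii" → "zwtriiha" → "xurpggfy".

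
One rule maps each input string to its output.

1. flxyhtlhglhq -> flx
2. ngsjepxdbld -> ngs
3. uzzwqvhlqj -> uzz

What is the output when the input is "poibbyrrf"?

poi

The transformation: keep only the first 3 characters.
So "poibbyrrf" becomes "poi".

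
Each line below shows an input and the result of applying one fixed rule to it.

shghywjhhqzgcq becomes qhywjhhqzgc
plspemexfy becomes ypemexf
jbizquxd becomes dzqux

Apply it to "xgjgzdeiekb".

The rule is to delete the first 3 characters, then move the last character to the front.
Starting from "xgjgzdeiekb": after the first operation, "gzdeiekb"; after the second, "bgzdeiek".

bgzdeiek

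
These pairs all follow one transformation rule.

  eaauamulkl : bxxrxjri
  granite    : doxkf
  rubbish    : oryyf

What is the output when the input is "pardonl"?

mxoal

In each case the input is transformed by: shift every letter 3 places backward in the alphabet (wrapping around), then delete the last 2 characters.
On "pardonl": the first step gives "mxoalki", and the second then gives "mxoal".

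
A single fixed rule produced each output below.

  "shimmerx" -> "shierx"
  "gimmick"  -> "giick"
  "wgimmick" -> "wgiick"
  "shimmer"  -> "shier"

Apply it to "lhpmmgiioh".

Each output is the input with this applied: remove every "m".
So "lhpmmgiioh" becomes "lhpgiioh".

lhpgiioh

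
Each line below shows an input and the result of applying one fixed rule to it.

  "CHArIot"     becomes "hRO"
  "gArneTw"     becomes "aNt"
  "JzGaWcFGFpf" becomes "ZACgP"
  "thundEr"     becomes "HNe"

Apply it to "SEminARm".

The pattern: keep every other character starting from the second (positions 2nd, 4th, 6th, ...), then flip the case of every letter.
For "SEminARm", step one produces "EiAm"; step two turns that into "eIaM".

eIaM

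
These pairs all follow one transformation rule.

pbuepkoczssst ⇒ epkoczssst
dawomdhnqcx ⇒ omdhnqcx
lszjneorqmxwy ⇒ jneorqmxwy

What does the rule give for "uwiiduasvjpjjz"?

What's happening: delete the first 3 characters.
Doing the same to "uwiiduasvjpjjz": "iduasvjpjjz".

iduasvjpjjz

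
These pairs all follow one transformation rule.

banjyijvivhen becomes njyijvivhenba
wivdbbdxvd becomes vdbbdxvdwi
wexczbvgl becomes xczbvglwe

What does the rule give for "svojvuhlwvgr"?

The pattern: move the first 2 characters to the end (rotate left by 2).
On "svojvuhlwvgr" that produces "ojvuhlwvgrsv".

ojvuhlwvgrsv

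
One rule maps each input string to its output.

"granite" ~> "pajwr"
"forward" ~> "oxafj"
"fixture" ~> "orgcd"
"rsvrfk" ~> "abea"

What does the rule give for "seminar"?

bnvrw

Rule — shift every letter 9 places forward in the alphabet (wrapping around), then delete the last 2 characters.
For "seminar" the result is "bnvrw".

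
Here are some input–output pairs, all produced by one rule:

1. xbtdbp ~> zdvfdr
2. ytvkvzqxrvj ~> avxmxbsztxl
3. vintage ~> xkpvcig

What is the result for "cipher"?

ekrjgt

The pattern: shift every letter 2 places forward in the alphabet (wrapping around).
For "cipher" the result is "ekrjgt".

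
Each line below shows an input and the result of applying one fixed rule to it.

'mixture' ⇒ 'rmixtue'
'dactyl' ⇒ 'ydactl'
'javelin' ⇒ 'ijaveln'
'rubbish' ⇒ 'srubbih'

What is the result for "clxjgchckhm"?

hclxjgchckm

The pattern: move the last character to the front, then swap the first and last characters.
For "clxjgchckhm", step one produces "mclxjgchckh"; step two turns that into "hclxjgchckm".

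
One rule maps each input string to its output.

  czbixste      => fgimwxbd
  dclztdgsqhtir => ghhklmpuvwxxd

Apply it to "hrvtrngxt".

klrvvxxzb

The transformation: sort the characters into alphabetical order, then shift every letter 4 places forward in the alphabet (wrapping around).
For "hrvtrngxt", step one produces "ghnrrttvx"; step two turns that into "klrvvxxzb".
(Check on "czbixste": → "bceistxz" → "fgimwxbd" ✓)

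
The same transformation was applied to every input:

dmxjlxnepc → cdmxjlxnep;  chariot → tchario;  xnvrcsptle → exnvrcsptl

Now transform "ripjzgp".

Rule — move the last character to the front.
On "ripjzgp" that produces "pripjzg".

pripjzg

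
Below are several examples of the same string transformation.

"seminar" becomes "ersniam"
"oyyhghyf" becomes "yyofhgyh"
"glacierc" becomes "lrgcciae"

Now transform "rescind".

What's happening: swap each adjacent pair of characters (1↔2, 3↔4, ...), then take characters alternately from the front and the back (1st, last, 2nd, 2nd-last, ...).
For "rescind", step one produces "ercsnid"; step two turns that into "edricns".
(Check on "oyyhghyf": → "yohyhgfy" → "yyofhgyh" ✓)

edricns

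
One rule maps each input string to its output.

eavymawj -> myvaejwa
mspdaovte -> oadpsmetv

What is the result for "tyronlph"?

The pattern: reverse the string, then move the first 3 characters to the end (rotate left by 3).
For "tyronlph", step one produces "hplnoryt"; step two turns that into "norythpl".

norythpl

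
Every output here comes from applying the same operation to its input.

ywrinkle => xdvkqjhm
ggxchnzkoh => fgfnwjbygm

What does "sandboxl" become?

rkzwmnca

Looking at the pairs, the operation is to take characters alternately from the front and the back (1st, last, 2nd, 2nd-last, ...), then shift every letter 1 place backward in the alphabet (wrapping around).
Working it through for "sandboxl": intermediate "slaxnodb", final "rkzwmnca".
(Check on "ywrinkle": → "yewlrkin" → "xdvkqjhm" ✓)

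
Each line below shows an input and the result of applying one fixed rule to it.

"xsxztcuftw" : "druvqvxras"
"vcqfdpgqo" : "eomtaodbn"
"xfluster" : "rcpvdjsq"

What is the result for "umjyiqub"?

oszskhwg

Looking at the pairs, the operation is to move the last 3 characters to the front (rotate right by 3), then shift every letter 2 places backward in the alphabet (wrapping around).
Starting from "umjyiqub": after the first operation, "qubumjyi"; after the second, "oszskhwg".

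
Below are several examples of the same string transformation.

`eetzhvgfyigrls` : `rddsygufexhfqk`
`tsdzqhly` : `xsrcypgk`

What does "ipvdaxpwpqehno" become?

The rule is to shift every letter 1 place backward in the alphabet (wrapping around), then move the last character to the front.
For "ipvdaxpwpqehno", step one produces "houczwovopdgmn"; step two turns that into "nhouczwovopdgm".

nhouczwovopdgm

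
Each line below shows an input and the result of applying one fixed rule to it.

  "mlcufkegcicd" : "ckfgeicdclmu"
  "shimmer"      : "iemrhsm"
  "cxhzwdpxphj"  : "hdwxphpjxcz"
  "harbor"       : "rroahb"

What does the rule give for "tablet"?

bteatl

The rule is to swap each adjacent pair of characters (1↔2, 3↔4, ...), then move the first 3 characters to the end (rotate left by 3).
On "tablet": the first step gives "atlbte", and the second then gives "bteatl".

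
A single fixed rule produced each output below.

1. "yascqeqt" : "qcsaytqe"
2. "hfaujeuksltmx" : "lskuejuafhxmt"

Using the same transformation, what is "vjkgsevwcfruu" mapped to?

Rule — reverse the string, then move the first 3 characters to the end (rotate left by 3).
Applying both steps to "vjkgsevwcfruu": "uurfcwvesgkjv", then "fcwvesgkjvuur".

fcwvesgkjvuur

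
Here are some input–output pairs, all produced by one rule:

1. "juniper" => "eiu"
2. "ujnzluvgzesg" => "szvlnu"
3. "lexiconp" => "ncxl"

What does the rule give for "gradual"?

adr

Each output is the input with this applied: reverse the string, then keep every other character starting from the second (positions 2nd, 4th, 6th, ...).
Working it through for "gradual": intermediate "laudarg", final "adr".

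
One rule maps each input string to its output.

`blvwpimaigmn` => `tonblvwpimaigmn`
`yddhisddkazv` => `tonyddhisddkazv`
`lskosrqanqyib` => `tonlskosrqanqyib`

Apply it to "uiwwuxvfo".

Looking at the pairs, the operation is to prepend "ton".
On "uiwwuxvfo" that produces "tonuiwwuxvfo".

tonuiwwuxvfo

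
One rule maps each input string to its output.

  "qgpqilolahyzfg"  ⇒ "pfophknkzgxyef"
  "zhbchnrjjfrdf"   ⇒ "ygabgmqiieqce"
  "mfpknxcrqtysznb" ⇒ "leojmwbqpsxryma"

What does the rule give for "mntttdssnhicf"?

lmssscrrmghbe

The pattern: shift every letter 1 place backward in the alphabet (wrapping around).
Applying that to "mntttdssnhicf" gives "lmssscrrmghbe".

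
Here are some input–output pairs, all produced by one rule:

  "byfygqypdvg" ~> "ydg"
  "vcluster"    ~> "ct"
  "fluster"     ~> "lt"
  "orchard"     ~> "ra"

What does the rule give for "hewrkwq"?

ek

The rule is to take characters alternately from the front and the back (1st, last, 2nd, 2nd-last, ...), then keep one character in every 3, starting at position 3 (positions 3rd, 6th, 9th, ...).
Applying both steps to "hewrkwq": "hqewwkr", then "ek".
(Check on "byfygqypdvg": → "bgyvfdypgyq" → "ydg" ✓)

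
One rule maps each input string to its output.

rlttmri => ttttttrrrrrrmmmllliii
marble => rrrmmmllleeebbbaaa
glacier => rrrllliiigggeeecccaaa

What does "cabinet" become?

The pattern: repeat every character 3 times, then sort the characters into reverse alphabetical order.
Starting from "cabinet": after the first operation, "cccaaabbbiiinnneeettt"; after the second, "tttnnniiieeecccbbbaaa".
(Check on "glacier": → "ggglllaaaccciiieeerrr" → "rrrllliiigggeeecccaaa" ✓)

tttnnniiieeecccbbbaaa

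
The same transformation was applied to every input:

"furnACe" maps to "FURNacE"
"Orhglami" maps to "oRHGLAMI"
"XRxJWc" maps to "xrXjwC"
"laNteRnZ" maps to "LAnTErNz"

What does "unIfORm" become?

Each output is the input with this applied: flip the case of every letter.
Applying that to "unIfORm" gives "UNiForM".

UNiForM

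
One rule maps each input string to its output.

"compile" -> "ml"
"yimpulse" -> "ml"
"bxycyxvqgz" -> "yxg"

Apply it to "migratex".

gt

The pattern: keep one character in every 3, starting at position 3 (positions 3rd, 6th, 9th, ...).
On "migratex" that produces "gt".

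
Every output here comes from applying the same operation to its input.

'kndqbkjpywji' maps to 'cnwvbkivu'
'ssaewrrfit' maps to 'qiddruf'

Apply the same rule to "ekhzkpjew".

What's happening: delete the first 3 characters, then shift every letter 12 places forward in the alphabet (wrapping around).
Applying both steps to "ekhzkpjew": "zkpjew", then "lwbvqi".
(Check on "kndqbkjpywji": → "qbkjpywji" → "cnwvbkivu" ✓)

lwbvqi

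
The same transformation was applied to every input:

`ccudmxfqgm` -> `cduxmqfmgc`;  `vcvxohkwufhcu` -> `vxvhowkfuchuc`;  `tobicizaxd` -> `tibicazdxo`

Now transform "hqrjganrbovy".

The rule is to swap each adjacent pair of characters (1↔2, 3↔4, ...), then move the first character to the end.
Starting from "hqrjganrbovy": after the first operation, "qhjragrnobyv"; after the second, "hjragrnobyvq".

hjragrnobyvq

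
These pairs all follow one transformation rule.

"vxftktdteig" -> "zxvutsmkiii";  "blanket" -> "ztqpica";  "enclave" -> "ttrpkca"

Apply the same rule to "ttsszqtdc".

sroiiihhf

Looking at the pairs, the operation is to shift every letter 11 places backward in the alphabet (wrapping around), then sort the characters into reverse alphabetical order.
Starting from "ttsszqtdc": after the first operation, "iihhofisr"; after the second, "sroiiihhf".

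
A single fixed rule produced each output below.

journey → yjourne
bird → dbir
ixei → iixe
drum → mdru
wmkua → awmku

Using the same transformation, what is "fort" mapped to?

tfor

The pattern: move the last character to the front.
"fort" → "tfor".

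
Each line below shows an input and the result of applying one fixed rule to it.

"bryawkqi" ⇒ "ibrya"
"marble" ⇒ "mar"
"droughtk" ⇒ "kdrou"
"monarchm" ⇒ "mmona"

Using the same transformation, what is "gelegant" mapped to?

tgele

In each case the input is transformed by: swap the front and back halves of the string, then delete the first 3 characters.
For "gelegant", step one produces "gantgele"; step two turns that into "tgele".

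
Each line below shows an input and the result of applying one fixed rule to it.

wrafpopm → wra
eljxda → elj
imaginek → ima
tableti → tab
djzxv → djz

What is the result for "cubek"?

cub

Each output is the input with this applied: keep only the first 3 characters.
On "cubek" that produces "cub".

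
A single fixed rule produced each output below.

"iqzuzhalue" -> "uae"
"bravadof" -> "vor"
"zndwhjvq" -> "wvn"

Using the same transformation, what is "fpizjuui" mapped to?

zup

What's happening: move the first 2 characters to the end (rotate left by 2), then keep one character in every 3, starting at position 2 (positions 2nd, 5th, 8th, ...).
Starting from "fpizjuui": after the first operation, "izjuuifp"; after the second, "zup".
(Check on "iqzuzhalue": → "zuzhalueiq" → "uae" ✓)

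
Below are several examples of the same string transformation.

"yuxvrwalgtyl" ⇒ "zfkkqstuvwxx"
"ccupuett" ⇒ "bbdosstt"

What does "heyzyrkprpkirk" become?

dghjjjooqqqxxy

Rule — sort the characters into alphabetical order, then shift every letter 1 place backward in the alphabet (wrapping around).
For "heyzyrkprpkirk", step one produces "ehikkkpprrryyz"; step two turns that into "dghjjjooqqqxxy".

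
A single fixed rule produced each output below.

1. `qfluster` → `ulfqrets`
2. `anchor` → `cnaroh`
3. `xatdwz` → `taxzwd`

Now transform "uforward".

rofudraw

The rule is to swap the front and back halves of the string, then reverse the string.
Doing the same to "uforward": "rofudraw".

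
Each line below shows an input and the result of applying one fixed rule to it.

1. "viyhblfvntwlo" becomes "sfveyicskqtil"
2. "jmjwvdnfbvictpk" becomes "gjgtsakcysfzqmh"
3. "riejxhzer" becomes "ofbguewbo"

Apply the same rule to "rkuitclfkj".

What's happening: shift every letter 3 places backward in the alphabet (wrapping around).
So "rkuitclfkj" becomes "ohrfqzichg".

ohrfqzichg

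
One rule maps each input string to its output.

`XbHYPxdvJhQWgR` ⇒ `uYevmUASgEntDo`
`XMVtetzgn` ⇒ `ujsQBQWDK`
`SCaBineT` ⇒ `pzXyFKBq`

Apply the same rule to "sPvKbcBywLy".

The rule is to shift every letter 3 places backward in the alphabet (wrapping around), then flip the case of every letter.
"sPvKbcBywLy" → "pMsHyzYvtIv" → "PmShYZyVTiV".

PmShYZyVTiV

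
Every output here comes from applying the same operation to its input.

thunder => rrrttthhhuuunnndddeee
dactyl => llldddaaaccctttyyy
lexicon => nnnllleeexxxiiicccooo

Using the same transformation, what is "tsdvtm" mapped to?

What's happening: move the last character to the front, then repeat every character 3 times.
On "tsdvtm" that produces "mmmtttsssdddvvvttt".

mmmtttsssdddvvvttt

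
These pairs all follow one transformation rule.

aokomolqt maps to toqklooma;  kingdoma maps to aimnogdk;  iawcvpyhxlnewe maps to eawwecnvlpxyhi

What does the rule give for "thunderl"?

The rule is to take characters alternately from the front and the back (1st, last, 2nd, 2nd-last, ...), then move the first character to the end.
Starting from "thunderl": after the first operation, "tlhruend"; after the second, "lhruendt".

lhruendt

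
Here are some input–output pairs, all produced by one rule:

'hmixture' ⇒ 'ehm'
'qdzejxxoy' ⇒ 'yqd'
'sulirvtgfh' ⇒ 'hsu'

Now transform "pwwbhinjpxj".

The transformation: move the first 2 characters to the end (rotate left by 2), then keep only the last 3 characters.
Applying that to "pwwbhinjpxj" gives "jpw".

jpw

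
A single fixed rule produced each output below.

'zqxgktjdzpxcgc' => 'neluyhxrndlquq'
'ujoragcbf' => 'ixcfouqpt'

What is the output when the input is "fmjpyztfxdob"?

taxdmnhtlrcp

The transformation: shift every letter 12 places backward in the alphabet (wrapping around).
Doing the same to "fmjpyztfxdob": "taxdmnhtlrcp".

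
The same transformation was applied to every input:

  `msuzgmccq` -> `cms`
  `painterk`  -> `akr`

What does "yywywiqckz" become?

cqyz

Looking at the pairs, the operation is to sort the characters into alphabetical order, then keep one character in every 3, starting at position 1 (positions 1st, 4th, 7th, ...).
"yywywiqckz" → "cikqwwyyyz" → "cqyz".
(Check on "painterk": → "aeiknprt" → "akr" ✓)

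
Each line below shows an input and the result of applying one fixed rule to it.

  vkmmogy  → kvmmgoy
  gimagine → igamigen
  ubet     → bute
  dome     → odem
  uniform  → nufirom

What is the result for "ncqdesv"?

cndqsev

Looking at the pairs, the operation is to swap each adjacent pair of characters (1↔2, 3↔4, ...).
"ncqdesv" → "cndqsev".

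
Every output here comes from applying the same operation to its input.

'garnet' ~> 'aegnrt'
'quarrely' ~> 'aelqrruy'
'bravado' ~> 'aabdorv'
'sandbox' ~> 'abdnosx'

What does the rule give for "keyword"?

In each case the input is transformed by: sort the characters into alphabetical order.
"keyword" → "dekorwy".

dekorwy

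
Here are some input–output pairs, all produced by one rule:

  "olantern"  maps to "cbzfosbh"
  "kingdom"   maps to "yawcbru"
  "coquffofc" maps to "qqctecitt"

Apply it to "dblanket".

rhpszyob

Each output is the input with this applied: take characters alternately from the front and the back (1st, last, 2nd, 2nd-last, ...), then shift every letter 12 places backward in the alphabet (wrapping around).
On "dblanket": the first step gives "dtbelkan", and the second then gives "rhpszyob".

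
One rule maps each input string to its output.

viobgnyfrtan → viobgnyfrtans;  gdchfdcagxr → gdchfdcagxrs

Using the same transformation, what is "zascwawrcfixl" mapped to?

zascwawrcfixls

What's happening: append "s".
On "zascwawrcfixl" that produces "zascwawrcfixls".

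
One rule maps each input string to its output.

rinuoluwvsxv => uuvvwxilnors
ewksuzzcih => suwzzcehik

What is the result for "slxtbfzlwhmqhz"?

The pattern: sort the characters into alphabetical order, then swap the front and back halves of the string.
"slxtbfzlwhmqhz" → "bfhhllmqstwxzz" → "qstwxzzbfhhllm".
(Check on "rinuoluwvsxv": → "ilnorsuuvvwx" → "uuvvwxilnors" ✓)

qstwxzzbfhhllm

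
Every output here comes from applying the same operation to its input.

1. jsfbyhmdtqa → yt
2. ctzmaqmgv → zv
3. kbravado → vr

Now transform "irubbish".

us

The rule is to sort the characters into reverse alphabetical order, then keep only the first 2 characters.
Starting from "irubbish": after the first operation, "usriihbb"; after the second, "us".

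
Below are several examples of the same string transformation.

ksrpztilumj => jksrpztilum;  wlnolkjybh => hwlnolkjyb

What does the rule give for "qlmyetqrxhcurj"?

Rule — move the last character to the front.
Doing the same to "qlmyetqrxhcurj": "jqlmyetqrxhcur".

jqlmyetqrxhcur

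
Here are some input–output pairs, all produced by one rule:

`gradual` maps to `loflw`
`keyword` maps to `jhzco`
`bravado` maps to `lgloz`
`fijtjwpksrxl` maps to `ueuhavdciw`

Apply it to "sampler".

xawpc

The rule is to shift every letter 11 places forward in the alphabet (wrapping around), then delete the first 2 characters.
Starting from "sampler": after the first operation, "dlxawpc"; after the second, "xawpc".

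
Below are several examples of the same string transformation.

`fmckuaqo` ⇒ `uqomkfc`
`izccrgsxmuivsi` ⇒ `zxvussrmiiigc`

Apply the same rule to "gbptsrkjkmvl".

Each output is the input with this applied: sort the characters into reverse alphabetical order, then delete the last character.
Applying both steps to "gbptsrkjkmvl": "vtsrpmlkkjgb", then "vtsrpmlkkjg".

vtsrpmlkkjg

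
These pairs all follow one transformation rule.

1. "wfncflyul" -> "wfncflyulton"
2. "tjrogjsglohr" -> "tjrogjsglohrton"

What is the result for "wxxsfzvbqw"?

wxxsfzvbqwton

Each output is the input with this applied: append "ton".
For "wxxsfzvbqw" the result is "wxxsfzvbqwton".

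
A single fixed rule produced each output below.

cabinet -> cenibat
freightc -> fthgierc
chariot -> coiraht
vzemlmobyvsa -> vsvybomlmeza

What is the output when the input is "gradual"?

gaudarl

What's happening: reverse the string, then swap the first and last characters.
Doing the same to "gradual": "gaudarl".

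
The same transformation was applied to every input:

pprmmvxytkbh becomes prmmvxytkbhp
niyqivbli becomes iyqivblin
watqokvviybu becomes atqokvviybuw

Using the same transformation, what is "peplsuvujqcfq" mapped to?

eplsuvujqcfqp

The rule is to move the first character to the end.
Applying that to "peplsuvujqcfq" gives "eplsuvujqcfqp".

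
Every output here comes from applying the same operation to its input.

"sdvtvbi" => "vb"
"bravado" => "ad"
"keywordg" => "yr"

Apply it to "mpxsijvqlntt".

xjlt

What's happening: keep one character in every 3, starting at position 3 (positions 3rd, 6th, 9th, ...).
Doing the same to "mpxsijvqlntt": "xjlt".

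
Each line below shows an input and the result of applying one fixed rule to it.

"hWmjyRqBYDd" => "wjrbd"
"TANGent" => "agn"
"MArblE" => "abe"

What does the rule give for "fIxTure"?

The transformation: keep every other character starting from the second (positions 2nd, 4th, 6th, ...), then convert every letter to lowercase.
Working it through for "fIxTure": intermediate "ITr", final "itr".

itr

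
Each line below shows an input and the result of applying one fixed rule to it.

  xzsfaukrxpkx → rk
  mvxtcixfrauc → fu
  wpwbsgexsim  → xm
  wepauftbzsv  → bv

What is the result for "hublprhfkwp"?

fp

What's happening: keep one character in every 3, starting at position 2 (positions 2nd, 5th, 8th, ...), then keep only the last 2 characters.
On "hublprhfkwp": the first step gives "upfp", and the second then gives "fp".
(Check on "xzsfaukrxpkx": → "zark" → "rk" ✓)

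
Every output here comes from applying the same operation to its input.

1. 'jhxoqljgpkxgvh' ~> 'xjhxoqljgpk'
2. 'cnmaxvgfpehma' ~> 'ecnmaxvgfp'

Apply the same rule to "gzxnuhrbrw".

The pattern: delete the last 3 characters, then move the last character to the front.
Working it through for "gzxnuhrbrw": intermediate "gzxnuhr", final "rgzxnuh".

rgzxnuh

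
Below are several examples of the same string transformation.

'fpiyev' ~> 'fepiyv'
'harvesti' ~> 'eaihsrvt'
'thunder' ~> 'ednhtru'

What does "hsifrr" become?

The transformation: sort the characters into alphabetical order, then swap each adjacent pair of characters (1↔2, 3↔4, ...).
Working it through for "hsifrr": intermediate "fhirrs", final "hfrisr".

hfrisr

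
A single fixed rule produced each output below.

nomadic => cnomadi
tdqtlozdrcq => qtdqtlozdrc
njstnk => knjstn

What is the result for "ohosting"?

The pattern: move the last character to the front.
So "ohosting" becomes "gohostin".

gohostin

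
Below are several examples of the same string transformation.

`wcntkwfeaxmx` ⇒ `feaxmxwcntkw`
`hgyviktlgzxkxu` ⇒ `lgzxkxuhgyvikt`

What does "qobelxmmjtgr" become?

mmjtgrqobelx

The rule is to swap the front and back halves of the string.
For "qobelxmmjtgr" the result is "mmjtgrqobelx".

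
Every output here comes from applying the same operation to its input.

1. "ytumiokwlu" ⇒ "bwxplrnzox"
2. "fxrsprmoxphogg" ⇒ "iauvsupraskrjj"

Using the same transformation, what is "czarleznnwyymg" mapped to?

The rule is to shift every letter 3 places forward in the alphabet (wrapping around).
"czarleznnwyymg" → "fcduohcqqzbbpj".

fcduohcqqzbbpj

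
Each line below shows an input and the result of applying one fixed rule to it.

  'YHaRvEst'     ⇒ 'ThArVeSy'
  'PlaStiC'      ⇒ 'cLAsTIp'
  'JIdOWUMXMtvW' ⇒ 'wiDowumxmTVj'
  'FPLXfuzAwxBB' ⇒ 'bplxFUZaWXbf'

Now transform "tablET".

The rule is to swap the first and last characters, then flip the case of every letter.
For "tablET", step one produces "TablEt"; step two turns that into "tABLeT".

tABLeT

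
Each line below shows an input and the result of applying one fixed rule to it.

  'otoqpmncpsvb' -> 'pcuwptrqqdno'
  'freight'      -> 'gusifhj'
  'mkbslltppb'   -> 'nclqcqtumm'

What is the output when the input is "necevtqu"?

The rule is to take characters alternately from the front and the back (1st, last, 2nd, 2nd-last, ...), then shift every letter 1 place forward in the alphabet (wrapping around).
Applying both steps to "necevtqu": "nueqctev", then "ovfrdufw".

ovfrdufw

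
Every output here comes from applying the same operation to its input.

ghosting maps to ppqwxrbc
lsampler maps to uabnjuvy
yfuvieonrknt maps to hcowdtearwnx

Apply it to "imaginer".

ravnjwpr

Each output is the input with this applied: take characters alternately from the front and the back (1st, last, 2nd, 2nd-last, ...), then shift every letter 9 places forward in the alphabet (wrapping around).
Applying both steps to "imaginer": "irmeangi", then "ravnjwpr".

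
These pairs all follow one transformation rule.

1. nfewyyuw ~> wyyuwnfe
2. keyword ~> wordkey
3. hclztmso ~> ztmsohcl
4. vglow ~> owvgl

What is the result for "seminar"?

inarsem

Looking at the pairs, the operation is to move the first 3 characters to the end (rotate left by 3).
So "seminar" becomes "inarsem".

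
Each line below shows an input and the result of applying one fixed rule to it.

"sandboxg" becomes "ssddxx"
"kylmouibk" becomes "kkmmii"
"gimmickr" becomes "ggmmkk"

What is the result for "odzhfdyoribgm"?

oohhyyiimm

What's happening: keep one character in every 3, starting at position 1 (positions 1st, 4th, 7th, ...), then double every character.
Starting from "odzhfdyoribgm": after the first operation, "ohyim"; after the second, "oohhyyiimm".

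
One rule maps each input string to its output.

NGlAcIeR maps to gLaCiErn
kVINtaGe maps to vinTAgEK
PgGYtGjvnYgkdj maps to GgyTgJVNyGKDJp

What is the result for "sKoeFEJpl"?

kOEfejPLS

The transformation: flip the case of every letter, then move the first character to the end.
Starting from "sKoeFEJpl": after the first operation, "SkOEfejPL"; after the second, "kOEfejPLS".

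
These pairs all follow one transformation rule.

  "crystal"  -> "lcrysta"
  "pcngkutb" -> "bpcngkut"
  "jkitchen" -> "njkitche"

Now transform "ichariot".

tichario

The transformation: move the last character to the front.
For "ichariot" the result is "tichario".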